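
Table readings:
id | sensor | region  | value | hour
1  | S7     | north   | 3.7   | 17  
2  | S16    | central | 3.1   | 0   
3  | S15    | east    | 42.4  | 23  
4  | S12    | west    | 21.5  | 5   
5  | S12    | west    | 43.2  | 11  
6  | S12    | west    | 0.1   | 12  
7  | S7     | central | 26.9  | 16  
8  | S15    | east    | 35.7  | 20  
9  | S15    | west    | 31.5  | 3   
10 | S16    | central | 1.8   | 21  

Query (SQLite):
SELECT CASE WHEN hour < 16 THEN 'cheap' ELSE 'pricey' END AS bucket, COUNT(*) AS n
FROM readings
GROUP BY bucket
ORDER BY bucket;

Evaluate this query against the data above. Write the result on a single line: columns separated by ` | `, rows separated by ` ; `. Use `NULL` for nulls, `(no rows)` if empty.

cheap | 5 ; pricey | 5

Bucket rows by hour < 16 → 'cheap' else 'pricey'; count each bucket.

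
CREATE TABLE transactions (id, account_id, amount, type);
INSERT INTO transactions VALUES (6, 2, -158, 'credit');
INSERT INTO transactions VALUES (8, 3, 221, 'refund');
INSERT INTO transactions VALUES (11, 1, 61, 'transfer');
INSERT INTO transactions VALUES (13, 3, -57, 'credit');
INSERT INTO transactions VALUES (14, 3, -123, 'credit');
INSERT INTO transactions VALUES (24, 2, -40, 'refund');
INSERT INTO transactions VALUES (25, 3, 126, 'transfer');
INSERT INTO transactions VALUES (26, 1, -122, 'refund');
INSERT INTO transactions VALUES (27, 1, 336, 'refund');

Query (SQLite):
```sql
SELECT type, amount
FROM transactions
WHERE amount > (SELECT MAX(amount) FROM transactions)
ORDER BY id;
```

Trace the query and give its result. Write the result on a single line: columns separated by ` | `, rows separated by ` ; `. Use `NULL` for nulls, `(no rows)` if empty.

(no rows)

Scalar subquery: MAX(amount) over all transactions rows = 336.
Keep rows where amount > that value.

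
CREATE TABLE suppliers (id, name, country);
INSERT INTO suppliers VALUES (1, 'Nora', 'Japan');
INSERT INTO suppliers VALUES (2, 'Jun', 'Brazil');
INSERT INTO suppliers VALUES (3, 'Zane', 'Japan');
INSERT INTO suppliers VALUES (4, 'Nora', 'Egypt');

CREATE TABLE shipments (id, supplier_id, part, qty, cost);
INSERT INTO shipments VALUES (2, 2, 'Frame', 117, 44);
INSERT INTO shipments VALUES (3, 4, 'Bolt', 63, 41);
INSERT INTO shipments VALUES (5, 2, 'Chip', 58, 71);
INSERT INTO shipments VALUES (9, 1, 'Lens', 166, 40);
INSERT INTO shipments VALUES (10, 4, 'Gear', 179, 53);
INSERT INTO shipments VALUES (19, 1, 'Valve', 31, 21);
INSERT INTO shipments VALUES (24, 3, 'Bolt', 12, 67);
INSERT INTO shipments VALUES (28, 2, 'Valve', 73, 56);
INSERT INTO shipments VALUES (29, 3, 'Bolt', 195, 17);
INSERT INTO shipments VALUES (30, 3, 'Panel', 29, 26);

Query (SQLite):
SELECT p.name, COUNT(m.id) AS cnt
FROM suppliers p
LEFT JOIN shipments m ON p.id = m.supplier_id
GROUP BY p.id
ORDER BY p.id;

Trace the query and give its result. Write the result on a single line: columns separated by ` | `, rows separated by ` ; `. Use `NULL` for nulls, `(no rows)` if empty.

Nora | 2 ; Jun | 3 ; Zane | 3 ; Nora | 2

LEFT JOIN keeps every suppliers row; unmatched ones get NULL for shipments columns.
Group by suppliers.id and compute COUNT(m.id). COUNT(col) of an all-NULL group is 0.
  1: ids {9, 19} → COUNT(m.id)=2
  2: ids {2, 5, 28} → COUNT(m.id)=3
  3: ids {24, 29, 30} → COUNT(m.id)=3
  4: ids {3, 10} → COUNT(m.id)=2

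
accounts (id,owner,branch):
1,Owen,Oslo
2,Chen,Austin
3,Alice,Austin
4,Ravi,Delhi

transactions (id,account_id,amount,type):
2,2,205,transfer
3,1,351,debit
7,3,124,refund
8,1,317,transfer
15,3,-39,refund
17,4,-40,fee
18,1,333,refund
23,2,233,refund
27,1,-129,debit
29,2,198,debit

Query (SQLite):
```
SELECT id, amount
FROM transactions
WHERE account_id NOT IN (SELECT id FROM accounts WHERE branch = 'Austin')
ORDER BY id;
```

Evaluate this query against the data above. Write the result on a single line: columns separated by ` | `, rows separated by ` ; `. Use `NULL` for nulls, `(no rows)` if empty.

Inner query: accounts.id where branch = 'Austin'.
Outer: keep transactions rows whose account_id is not in that set.
Inner query → {2, 3}

3 | 351 ; 8 | 317 ; 17 | -40 ; 18 | 333 ; 27 | -129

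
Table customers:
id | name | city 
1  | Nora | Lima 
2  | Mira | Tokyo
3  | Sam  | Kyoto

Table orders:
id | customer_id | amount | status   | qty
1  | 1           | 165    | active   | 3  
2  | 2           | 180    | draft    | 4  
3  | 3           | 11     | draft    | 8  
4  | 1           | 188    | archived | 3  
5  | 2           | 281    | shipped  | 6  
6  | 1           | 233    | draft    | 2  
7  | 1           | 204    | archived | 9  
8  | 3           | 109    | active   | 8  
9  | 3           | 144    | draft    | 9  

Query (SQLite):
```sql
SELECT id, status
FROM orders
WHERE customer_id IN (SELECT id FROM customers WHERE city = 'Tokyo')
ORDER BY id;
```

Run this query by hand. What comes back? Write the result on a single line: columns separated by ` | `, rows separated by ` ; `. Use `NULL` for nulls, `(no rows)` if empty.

2 | draft ; 5 | shipped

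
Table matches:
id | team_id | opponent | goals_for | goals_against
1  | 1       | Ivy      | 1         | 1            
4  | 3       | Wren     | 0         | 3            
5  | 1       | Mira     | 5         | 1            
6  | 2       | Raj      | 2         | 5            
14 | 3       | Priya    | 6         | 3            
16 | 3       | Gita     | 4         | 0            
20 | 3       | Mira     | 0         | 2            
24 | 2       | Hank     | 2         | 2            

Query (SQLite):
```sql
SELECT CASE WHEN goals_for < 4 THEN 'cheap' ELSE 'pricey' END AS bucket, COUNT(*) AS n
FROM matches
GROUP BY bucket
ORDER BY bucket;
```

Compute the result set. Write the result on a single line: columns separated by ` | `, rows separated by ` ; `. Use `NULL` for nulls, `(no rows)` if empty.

Bucket rows by goals_for < 4 → 'cheap' else 'pricey'; count each bucket.

cheap | 5 ; pricey | 3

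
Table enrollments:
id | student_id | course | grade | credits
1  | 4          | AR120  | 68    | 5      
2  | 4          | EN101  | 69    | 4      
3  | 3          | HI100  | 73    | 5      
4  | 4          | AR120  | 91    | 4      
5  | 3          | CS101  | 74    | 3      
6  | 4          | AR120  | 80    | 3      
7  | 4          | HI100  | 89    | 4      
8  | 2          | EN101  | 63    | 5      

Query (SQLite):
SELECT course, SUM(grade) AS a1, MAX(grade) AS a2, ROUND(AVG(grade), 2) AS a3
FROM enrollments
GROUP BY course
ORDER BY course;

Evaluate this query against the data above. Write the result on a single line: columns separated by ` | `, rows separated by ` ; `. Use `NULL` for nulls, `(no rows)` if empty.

AR120 | 239 | 91 | 79.67 ; CS101 | 74 | 74 | 74 ; EN101 | 132 | 69 | 66 ; HI100 | 162 | 89 | 81

Group enrollments by course.
Per group compute: SUM(grade), MAX(grade), ROUND(AVG(grade), 2).
  AR120: ids {1, 4, 6} → SUM(grade)=239, MAX(grade)=91, ROUND(AVG(grade), 2)=79.67
  CS101: ids {5} → SUM(grade)=74, MAX(grade)=74, ROUND(AVG(grade), 2)=74
  EN101: ids {2, 8} → SUM(grade)=132, MAX(grade)=69, ROUND(AVG(grade), 2)=66
  HI100: ids {3, 7} → SUM(grade)=162, MAX(grade)=89, ROUND(AVG(grade), 2)=81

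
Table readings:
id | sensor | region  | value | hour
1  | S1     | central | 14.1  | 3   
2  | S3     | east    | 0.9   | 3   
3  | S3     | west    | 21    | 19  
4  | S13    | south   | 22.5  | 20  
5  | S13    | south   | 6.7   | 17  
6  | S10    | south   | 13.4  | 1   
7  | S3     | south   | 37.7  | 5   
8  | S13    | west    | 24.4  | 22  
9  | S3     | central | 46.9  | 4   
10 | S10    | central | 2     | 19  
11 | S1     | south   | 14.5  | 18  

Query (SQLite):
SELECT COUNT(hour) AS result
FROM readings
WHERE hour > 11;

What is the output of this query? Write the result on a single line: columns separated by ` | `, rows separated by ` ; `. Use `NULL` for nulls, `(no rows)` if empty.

6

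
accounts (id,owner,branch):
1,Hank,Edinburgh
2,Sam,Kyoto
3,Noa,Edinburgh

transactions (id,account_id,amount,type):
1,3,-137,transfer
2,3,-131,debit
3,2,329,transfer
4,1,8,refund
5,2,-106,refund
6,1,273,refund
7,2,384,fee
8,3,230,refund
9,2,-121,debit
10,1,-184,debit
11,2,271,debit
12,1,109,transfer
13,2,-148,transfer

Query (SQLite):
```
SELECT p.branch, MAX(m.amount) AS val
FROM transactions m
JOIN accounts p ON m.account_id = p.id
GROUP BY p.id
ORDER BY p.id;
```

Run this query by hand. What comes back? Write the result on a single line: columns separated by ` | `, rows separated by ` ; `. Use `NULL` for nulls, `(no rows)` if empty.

Edinburgh | 273 ; Kyoto | 384 ; Edinburgh | 230

Join each transactions row to its accounts via account_id.
Group joined rows by accounts.id; compute MAX(m.amount) per group.
  1: ids {4, 6, 10, 12} → MAX(m.amount)=273
  2: ids {3, 5, 7, 9, 11, 13} → MAX(m.amount)=384
  3: ids {1, 2, 8} → MAX(m.amount)=230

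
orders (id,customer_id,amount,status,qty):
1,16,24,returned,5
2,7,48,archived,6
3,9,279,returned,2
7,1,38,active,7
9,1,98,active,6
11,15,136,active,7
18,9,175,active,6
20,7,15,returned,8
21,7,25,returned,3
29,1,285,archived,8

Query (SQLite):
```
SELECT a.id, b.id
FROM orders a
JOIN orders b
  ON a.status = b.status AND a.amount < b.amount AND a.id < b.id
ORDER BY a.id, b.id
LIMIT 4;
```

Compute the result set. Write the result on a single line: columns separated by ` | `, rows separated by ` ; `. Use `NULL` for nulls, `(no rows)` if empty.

1 | 3 ; 1 | 21 ; 2 | 29 ; 7 | 9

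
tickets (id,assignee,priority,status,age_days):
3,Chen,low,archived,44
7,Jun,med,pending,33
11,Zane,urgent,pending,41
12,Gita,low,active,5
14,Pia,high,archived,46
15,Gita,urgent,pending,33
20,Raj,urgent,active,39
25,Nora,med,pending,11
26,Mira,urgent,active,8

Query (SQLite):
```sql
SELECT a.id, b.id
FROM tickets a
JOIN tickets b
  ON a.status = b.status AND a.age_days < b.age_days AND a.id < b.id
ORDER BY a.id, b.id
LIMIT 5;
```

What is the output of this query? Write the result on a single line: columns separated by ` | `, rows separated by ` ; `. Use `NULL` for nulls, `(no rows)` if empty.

3 | 14 ; 7 | 11 ; 12 | 20 ; 12 | 26

Pairs (a,b) with same status, a.age_days < b.age_days, a.id < b.id.
status groups: active:{12,20,26} archived:{3,14} pending:{7,11,15,25}
Ordered by (a.id, b.id); first 5.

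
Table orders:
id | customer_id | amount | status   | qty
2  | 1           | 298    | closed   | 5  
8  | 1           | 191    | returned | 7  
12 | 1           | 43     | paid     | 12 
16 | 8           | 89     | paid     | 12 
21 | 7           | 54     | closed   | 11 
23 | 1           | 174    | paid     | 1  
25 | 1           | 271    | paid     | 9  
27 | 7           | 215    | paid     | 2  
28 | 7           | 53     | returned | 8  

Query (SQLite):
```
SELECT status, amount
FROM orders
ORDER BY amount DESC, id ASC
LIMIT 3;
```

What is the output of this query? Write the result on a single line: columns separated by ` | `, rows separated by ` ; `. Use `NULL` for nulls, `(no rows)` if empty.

closed | 298 ; paid | 271 ; paid | 215

Sort by amount desc, tiebreak id asc: (298, id=2), (271, id=25), (215, id=27), (191, id=8), (174, id=23), (89, id=16) …. Take first 3.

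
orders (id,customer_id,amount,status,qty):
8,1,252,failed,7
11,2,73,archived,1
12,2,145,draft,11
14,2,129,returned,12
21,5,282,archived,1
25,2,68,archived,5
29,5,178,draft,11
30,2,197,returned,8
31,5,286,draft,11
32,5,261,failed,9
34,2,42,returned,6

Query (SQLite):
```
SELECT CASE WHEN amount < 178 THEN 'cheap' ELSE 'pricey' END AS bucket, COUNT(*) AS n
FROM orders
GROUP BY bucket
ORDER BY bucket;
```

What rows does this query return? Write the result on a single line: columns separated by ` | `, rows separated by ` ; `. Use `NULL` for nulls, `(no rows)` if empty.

Bucket rows by amount < 178 → 'cheap' else 'pricey'; count each bucket.

cheap | 5 ; pricey | 6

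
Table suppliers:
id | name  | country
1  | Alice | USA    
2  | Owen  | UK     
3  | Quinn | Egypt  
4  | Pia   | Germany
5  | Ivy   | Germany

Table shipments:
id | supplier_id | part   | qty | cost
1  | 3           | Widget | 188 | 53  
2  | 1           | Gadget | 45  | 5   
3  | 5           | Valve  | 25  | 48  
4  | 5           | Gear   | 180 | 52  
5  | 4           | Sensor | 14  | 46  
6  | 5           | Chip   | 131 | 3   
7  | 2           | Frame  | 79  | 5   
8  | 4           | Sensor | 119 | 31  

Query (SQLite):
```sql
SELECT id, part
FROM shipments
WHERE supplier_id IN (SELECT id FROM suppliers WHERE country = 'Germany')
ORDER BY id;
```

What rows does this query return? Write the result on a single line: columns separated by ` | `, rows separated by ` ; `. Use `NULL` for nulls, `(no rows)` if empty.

3 | Valve ; 4 | Gear ; 5 | Sensor ; 6 | Chip ; 8 | Sensor

Inner query: suppliers.id where country = 'Germany'.
Outer: keep shipments rows whose supplier_id is in that set.
Inner query → {4, 5}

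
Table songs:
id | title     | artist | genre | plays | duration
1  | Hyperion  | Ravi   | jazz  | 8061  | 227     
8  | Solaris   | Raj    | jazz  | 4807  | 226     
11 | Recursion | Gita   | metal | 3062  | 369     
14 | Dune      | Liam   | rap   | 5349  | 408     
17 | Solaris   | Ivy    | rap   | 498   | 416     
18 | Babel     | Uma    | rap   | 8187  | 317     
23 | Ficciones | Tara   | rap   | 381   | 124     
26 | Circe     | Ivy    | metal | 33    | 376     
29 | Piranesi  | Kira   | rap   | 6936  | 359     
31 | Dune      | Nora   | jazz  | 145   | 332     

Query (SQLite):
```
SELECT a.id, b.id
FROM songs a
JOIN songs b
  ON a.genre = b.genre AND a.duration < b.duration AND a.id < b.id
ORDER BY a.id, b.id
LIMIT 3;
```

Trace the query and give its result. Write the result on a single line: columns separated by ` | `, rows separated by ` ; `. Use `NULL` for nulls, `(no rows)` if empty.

Pairs (a,b) with same genre, a.duration < b.duration, a.id < b.id.
genre groups: jazz:{1,8,31} metal:{11,26} rap:{14,17,18,23,29}
Ordered by (a.id, b.id); first 3.

1 | 31 ; 8 | 31 ; 11 | 26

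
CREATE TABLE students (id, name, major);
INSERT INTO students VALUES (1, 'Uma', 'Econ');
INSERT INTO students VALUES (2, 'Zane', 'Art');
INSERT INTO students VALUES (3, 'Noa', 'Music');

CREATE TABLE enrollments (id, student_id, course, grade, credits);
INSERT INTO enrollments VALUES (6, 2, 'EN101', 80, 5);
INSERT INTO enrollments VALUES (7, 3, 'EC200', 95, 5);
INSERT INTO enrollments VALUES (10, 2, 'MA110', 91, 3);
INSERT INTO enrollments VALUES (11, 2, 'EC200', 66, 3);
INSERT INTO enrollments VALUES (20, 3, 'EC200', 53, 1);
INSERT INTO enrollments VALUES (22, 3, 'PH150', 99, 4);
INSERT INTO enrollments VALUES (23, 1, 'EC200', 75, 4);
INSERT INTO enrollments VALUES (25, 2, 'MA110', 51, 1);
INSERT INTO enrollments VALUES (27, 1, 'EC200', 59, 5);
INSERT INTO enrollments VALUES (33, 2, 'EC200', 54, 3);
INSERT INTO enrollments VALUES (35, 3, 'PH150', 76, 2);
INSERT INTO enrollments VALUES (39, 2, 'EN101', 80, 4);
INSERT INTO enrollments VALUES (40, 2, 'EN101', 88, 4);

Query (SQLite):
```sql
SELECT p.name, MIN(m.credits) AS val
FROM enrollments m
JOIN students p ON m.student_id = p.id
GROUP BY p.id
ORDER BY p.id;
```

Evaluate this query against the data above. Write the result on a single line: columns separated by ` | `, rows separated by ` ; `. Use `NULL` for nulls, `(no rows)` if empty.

Uma | 4 ; Zane | 1 ; Noa | 1

Join each enrollments row to its students via student_id.
Group joined rows by students.id; compute MIN(m.credits) per group.
  1: ids {23, 27} → MIN(m.credits)=4
  2: ids {6, 10, 11, 25, 33, 39, 40} → MIN(m.credits)=1
  3: ids {7, 20, 22, 35} → MIN(m.credits)=1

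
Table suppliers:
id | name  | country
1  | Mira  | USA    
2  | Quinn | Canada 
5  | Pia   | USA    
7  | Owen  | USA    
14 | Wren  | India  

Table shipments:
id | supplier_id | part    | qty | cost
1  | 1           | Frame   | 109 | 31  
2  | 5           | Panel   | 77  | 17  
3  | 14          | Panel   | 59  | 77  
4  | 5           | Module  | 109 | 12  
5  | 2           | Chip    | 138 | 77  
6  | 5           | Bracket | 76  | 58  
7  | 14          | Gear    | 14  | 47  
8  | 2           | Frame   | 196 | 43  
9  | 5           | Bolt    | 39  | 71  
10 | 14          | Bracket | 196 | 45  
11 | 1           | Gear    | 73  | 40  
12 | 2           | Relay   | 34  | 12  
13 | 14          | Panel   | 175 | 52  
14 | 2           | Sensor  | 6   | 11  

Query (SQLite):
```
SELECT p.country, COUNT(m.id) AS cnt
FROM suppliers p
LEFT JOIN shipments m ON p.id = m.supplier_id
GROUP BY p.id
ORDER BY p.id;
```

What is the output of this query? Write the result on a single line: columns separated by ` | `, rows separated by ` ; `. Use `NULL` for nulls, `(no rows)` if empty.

USA | 2 ; Canada | 4 ; USA | 4 ; USA | 0 ; India | 4

LEFT JOIN keeps every suppliers row; unmatched ones get NULL for shipments columns.
Group by suppliers.id and compute COUNT(m.id). COUNT(col) of an all-NULL group is 0.
  1: ids {1, 11} → COUNT(m.id)=2
  2: ids {5, 8, 12, 14} → COUNT(m.id)=4
  5: ids {2, 4, 6, 9} → COUNT(m.id)=4
  7: ids {—} → COUNT(m.id)=0
  14: ids {3, 7, 10, 13} → COUNT(m.id)=4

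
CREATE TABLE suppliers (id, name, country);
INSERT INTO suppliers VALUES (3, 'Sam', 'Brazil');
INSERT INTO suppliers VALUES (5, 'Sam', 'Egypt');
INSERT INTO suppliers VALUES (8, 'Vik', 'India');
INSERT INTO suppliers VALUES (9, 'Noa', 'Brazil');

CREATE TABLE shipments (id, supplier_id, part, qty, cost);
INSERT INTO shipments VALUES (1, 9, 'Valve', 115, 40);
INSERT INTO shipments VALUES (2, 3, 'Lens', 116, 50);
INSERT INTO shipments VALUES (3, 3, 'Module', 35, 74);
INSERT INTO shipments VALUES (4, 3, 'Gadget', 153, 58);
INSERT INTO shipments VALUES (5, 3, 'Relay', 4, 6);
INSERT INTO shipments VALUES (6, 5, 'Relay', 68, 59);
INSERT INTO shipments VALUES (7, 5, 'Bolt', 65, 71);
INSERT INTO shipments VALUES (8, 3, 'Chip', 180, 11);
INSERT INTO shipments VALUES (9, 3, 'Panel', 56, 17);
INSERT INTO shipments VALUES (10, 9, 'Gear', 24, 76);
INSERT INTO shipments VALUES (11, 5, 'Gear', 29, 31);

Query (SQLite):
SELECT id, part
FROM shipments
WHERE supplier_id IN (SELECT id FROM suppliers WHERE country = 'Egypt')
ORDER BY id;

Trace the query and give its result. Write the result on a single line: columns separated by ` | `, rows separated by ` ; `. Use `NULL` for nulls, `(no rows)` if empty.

6 | Relay ; 7 | Bolt ; 11 | Gear

Inner query: suppliers.id where country = 'Egypt'.
Outer: keep shipments rows whose supplier_id is in that set.
Inner query → {5}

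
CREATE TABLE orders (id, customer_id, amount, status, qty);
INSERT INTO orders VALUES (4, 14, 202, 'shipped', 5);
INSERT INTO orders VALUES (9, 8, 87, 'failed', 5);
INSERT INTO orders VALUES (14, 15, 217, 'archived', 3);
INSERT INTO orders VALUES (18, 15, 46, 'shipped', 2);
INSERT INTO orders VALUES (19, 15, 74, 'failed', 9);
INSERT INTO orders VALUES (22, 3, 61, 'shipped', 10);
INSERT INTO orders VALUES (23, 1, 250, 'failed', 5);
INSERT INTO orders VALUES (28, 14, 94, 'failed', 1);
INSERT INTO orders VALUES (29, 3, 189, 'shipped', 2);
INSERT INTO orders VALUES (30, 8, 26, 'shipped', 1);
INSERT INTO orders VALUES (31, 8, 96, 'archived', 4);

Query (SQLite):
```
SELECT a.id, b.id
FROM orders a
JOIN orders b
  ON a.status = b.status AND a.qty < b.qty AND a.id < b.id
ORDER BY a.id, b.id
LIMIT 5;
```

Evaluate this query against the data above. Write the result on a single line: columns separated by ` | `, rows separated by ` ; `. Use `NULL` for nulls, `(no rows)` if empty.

Pairs (a,b) with same status, a.qty < b.qty, a.id < b.id.
status groups: archived:{14,31} failed:{9,19,23,28} shipped:{4,18,22,29,30}
Ordered by (a.id, b.id); first 5.

4 | 22 ; 9 | 19 ; 14 | 31 ; 18 | 22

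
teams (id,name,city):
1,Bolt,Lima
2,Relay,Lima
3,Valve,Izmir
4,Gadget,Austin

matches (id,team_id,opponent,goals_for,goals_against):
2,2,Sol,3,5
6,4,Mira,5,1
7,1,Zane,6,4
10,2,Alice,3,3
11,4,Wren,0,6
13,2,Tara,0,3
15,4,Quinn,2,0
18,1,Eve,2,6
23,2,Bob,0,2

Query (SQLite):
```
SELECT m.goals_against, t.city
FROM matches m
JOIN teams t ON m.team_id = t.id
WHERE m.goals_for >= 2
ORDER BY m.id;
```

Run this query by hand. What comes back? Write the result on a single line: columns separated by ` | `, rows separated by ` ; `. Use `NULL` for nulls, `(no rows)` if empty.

5 | Lima ; 1 | Austin ; 4 | Lima ; 3 | Lima ; 0 | Austin ; 6 | Lima

Each matches row matches the teams row where team_id = teams.id.
Then keep rows with m.goals_for >= 2.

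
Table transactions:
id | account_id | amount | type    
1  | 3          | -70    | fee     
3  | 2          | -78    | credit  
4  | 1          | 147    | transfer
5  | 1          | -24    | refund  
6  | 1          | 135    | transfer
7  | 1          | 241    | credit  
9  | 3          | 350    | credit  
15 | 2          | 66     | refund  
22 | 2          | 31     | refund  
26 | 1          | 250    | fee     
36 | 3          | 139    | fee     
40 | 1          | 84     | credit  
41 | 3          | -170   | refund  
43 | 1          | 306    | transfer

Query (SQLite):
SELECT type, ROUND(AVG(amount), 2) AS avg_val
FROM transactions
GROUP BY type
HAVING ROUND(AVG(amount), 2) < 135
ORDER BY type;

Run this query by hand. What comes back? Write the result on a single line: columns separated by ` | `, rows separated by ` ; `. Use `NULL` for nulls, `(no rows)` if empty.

Partition transactions by type; compute ROUND(AVG(amount), 2) within each group.
HAVING: keep groups where ROUND(AVG(amount), 2) < 135.
  credit: ids {3, 7, 9, 40} → ROUND(AVG(amount), 2)=149.25
  fee: ids {1, 26, 36} → ROUND(AVG(amount), 2)=106.33
  refund: ids {5, 15, 22, 41} → ROUND(AVG(amount), 2)=-24.25
  transfer: ids {4, 6, 43} → ROUND(AVG(amount), 2)=196

fee | 106.33 ; refund | -24.25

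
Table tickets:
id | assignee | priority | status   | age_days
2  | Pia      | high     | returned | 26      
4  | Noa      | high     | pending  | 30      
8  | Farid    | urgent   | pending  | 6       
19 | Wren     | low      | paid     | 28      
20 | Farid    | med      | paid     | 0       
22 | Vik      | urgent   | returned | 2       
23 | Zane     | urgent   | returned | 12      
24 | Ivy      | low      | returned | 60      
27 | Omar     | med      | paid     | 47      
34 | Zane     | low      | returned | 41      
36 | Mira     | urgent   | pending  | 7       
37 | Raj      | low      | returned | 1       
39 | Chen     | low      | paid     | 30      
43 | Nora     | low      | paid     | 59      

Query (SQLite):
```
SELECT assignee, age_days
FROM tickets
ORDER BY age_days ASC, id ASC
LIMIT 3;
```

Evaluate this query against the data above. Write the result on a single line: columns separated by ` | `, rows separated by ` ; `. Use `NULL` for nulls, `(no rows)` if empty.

Sort by age_days asc, tiebreak id asc: (0, id=20), (1, id=37), (2, id=22), (6, id=8), (7, id=36), (12, id=23) …. Take first 3.

Farid | 0 ; Raj | 1 ; Vik | 2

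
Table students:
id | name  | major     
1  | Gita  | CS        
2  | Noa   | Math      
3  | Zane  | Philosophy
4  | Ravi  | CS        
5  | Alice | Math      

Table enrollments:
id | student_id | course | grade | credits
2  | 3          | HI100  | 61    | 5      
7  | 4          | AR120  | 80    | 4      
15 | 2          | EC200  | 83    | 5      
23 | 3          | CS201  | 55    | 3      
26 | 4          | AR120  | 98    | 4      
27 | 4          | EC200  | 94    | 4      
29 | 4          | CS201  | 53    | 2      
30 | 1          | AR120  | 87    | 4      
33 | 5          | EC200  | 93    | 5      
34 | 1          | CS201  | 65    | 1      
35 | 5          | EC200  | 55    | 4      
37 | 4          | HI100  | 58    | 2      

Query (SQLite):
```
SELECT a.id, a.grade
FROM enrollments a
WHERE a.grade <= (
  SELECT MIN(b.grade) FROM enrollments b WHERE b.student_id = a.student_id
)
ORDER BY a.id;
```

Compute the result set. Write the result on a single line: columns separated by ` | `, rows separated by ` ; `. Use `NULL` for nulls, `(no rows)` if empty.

For each enrollments row a, compute MIN(grade) over rows sharing a.student_id.
Keep row a if a.grade <= that per-group MIN.
  student_id=1: MIN(grade) = 65
  student_id=2: MIN(grade) = 83
  student_id=3: MIN(grade) = 55
  student_id=4: MIN(grade) = 53
  student_id=5: MIN(grade) = 55

15 | 83 ; 23 | 55 ; 29 | 53 ; 34 | 65 ; 35 | 55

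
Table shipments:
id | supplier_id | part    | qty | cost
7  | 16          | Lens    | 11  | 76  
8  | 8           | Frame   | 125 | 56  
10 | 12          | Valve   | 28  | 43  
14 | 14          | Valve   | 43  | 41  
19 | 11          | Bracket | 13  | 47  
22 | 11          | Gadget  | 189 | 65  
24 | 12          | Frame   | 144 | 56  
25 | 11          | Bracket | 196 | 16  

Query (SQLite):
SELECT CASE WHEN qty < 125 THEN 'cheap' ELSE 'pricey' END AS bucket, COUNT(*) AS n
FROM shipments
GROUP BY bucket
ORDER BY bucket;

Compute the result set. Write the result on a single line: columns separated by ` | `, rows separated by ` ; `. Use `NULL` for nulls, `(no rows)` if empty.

cheap | 4 ; pricey | 4

Bucket rows by qty < 125 → 'cheap' else 'pricey'; count each bucket.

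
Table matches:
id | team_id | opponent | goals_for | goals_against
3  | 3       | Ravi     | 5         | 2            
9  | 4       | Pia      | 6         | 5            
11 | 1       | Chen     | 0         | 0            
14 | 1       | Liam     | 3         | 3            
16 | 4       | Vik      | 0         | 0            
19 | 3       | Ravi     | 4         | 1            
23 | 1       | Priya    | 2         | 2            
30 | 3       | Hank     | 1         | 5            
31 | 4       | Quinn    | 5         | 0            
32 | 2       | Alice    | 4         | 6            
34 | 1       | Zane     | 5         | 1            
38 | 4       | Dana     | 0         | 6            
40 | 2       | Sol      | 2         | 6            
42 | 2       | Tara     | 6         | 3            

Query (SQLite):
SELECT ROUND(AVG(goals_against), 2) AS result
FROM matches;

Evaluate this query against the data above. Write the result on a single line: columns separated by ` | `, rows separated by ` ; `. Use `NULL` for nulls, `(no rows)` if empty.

2.86

All goals_against values: [2, 5, 0, 3, 0, 1, 2, 5, 0, 6, 1, 6, 6, 3].
AVG = 40 / 14 (rounded to 2 dp).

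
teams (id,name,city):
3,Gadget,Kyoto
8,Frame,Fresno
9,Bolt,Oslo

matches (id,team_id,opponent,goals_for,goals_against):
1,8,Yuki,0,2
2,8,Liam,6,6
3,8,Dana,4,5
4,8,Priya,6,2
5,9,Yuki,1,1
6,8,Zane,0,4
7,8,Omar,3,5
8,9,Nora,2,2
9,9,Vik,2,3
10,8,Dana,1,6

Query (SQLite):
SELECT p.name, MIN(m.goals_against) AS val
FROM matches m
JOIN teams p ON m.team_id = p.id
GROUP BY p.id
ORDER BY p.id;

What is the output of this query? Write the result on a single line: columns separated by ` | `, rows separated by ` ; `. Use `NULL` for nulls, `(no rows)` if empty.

Frame | 2 ; Bolt | 1

Join each matches row to its teams via team_id.
Group joined rows by teams.id; compute MIN(m.goals_against) per group.
  8: ids {1, 2, 3, 4, 6, 7, 10} → MIN(m.goals_against)=2
  9: ids {5, 8, 9} → MIN(m.goals_against)=1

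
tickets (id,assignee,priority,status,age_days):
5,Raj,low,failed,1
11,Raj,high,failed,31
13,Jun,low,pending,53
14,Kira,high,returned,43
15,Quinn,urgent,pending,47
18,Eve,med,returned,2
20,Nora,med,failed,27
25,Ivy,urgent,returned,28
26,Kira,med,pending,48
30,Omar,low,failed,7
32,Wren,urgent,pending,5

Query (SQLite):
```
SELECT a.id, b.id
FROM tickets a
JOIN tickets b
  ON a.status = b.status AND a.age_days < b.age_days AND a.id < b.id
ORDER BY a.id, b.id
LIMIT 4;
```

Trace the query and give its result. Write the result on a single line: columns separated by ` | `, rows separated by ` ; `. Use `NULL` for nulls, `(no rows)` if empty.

5 | 11 ; 5 | 20 ; 5 | 30 ; 15 | 26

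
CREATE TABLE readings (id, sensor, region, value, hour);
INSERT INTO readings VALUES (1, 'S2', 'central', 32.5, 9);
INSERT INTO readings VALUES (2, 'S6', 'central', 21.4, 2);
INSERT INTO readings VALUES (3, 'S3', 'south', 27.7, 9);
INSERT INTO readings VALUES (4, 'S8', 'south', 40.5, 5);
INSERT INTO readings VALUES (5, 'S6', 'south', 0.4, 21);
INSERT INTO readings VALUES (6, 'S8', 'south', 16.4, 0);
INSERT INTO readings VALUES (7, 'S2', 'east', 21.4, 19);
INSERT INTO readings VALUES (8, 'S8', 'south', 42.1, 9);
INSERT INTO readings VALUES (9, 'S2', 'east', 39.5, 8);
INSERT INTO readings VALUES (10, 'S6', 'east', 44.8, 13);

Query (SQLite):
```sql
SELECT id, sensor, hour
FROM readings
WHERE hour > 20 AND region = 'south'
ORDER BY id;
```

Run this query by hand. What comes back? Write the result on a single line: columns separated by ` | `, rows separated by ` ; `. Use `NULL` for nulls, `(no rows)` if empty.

hour > 20: ids {5}
region = 'south': ids {3, 4, 5, 6, 8}
Combine with AND.

5 | S6 | 21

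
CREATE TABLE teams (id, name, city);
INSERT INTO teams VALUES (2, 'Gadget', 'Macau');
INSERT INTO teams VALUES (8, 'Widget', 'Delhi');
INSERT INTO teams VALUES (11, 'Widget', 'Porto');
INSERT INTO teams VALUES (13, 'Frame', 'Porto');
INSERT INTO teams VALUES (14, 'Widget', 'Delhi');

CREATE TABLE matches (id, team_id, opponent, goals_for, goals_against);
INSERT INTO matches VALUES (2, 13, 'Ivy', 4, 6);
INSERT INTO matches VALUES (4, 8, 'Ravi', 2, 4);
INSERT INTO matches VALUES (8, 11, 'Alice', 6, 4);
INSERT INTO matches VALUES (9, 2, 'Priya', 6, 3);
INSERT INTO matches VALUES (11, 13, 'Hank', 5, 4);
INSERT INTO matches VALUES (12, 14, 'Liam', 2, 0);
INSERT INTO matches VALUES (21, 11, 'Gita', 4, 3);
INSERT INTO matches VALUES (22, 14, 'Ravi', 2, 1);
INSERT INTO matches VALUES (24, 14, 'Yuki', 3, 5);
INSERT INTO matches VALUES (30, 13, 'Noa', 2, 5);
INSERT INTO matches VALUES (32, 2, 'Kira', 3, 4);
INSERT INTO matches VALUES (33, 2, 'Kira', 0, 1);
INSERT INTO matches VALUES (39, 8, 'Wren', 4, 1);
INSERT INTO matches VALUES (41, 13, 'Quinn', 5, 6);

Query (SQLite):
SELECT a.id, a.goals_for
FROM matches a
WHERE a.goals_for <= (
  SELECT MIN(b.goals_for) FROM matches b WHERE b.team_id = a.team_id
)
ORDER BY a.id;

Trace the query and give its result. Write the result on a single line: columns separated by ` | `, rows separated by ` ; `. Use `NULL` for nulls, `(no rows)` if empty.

For each matches row a, compute MIN(goals_for) over rows sharing a.team_id.
Keep row a if a.goals_for <= that per-group MIN.
  team_id=2: MIN(goals_for) = 0
  team_id=8: MIN(goals_for) = 2
  team_id=11: MIN(goals_for) = 4
  team_id=13: MIN(goals_for) = 2
  team_id=14: MIN(goals_for) = 2

4 | 2 ; 12 | 2 ; 21 | 4 ; 22 | 2 ; 30 | 2 ; 33 | 0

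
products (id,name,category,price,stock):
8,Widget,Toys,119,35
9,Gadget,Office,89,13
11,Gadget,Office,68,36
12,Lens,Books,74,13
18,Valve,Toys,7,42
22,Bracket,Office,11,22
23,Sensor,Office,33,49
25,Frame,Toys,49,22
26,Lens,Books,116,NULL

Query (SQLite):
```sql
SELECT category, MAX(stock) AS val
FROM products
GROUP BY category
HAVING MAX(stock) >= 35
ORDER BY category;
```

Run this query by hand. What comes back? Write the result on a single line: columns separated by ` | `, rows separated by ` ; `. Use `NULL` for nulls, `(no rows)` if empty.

Office | 49 ; Toys | 42

Partition products by category; compute MAX(stock) within each group.
HAVING: keep groups where MAX(stock) >= 35.
  Books: ids {12, 26} → MAX(stock)=13
  Office: ids {9, 11, 22, 23} → MAX(stock)=49
  Toys: ids {8, 18, 25} → MAX(stock)=42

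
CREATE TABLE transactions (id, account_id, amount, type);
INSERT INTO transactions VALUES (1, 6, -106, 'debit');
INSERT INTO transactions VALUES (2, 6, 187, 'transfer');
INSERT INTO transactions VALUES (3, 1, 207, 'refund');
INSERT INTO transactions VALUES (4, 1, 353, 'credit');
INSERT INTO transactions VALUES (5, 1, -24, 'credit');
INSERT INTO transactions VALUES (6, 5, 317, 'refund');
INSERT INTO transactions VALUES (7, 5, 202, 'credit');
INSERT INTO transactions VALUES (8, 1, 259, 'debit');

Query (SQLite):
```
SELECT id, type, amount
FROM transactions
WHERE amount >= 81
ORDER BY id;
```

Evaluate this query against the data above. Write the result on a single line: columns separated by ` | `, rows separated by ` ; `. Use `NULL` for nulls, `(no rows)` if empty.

amount >= 81: ids {2, 3, 4, 6, 7, 8}

2 | transfer | 187 ; 3 | refund | 207 ; 4 | credit | 353 ; 6 | refund | 317 ; 7 | credit | 202 ; 8 | debit | 259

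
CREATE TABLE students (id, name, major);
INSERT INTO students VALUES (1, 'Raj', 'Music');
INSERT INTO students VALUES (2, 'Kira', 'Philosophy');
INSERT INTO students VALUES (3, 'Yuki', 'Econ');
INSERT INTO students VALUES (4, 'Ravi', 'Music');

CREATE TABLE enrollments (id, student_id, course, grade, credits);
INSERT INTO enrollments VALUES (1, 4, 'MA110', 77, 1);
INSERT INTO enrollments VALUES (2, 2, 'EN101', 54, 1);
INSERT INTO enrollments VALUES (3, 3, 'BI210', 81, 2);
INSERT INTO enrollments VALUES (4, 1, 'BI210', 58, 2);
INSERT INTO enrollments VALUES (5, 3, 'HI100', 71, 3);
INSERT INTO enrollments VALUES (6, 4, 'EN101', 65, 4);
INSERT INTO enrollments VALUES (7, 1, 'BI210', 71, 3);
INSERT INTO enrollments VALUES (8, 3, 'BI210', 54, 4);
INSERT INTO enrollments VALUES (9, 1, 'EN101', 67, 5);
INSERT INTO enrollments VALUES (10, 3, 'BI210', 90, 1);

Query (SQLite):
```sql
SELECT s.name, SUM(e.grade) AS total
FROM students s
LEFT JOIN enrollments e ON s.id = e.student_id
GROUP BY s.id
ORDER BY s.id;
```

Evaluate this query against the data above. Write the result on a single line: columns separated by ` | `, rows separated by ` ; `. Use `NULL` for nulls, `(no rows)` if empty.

Raj | 196 ; Kira | 54 ; Yuki | 296 ; Ravi | 142

LEFT JOIN keeps every students row; unmatched ones get NULL for enrollments columns.
Group by students.id and compute SUM(e.grade). SUM over an all-NULL group is NULL.
  1: ids {4, 7, 9} → SUM(e.grade)=196
  2: ids {2} → SUM(e.grade)=54
  3: ids {3, 5, 8, 10} → SUM(e.grade)=296
  4: ids {1, 6} → SUM(e.grade)=142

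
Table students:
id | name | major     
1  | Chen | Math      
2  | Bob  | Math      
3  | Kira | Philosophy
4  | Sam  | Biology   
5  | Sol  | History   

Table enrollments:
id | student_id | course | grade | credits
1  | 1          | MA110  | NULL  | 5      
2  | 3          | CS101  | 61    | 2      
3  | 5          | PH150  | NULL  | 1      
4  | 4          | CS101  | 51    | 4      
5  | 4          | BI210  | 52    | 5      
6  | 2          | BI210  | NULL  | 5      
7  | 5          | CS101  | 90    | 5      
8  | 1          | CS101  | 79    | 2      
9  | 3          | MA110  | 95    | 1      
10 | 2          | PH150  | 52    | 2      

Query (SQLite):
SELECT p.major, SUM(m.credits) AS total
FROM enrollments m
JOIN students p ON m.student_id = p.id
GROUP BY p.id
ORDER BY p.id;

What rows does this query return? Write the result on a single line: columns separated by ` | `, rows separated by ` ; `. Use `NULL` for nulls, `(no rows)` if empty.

Join each enrollments row to its students via student_id.
Group joined rows by students.id; compute SUM(m.credits) per group.
  1: ids {1, 8} → SUM(m.credits)=7
  2: ids {6, 10} → SUM(m.credits)=7
  3: ids {2, 9} → SUM(m.credits)=3
  4: ids {4, 5} → SUM(m.credits)=9
  5: ids {3, 7} → SUM(m.credits)=6

Math | 7 ; Math | 7 ; Philosophy | 3 ; Biology | 9 ; History | 6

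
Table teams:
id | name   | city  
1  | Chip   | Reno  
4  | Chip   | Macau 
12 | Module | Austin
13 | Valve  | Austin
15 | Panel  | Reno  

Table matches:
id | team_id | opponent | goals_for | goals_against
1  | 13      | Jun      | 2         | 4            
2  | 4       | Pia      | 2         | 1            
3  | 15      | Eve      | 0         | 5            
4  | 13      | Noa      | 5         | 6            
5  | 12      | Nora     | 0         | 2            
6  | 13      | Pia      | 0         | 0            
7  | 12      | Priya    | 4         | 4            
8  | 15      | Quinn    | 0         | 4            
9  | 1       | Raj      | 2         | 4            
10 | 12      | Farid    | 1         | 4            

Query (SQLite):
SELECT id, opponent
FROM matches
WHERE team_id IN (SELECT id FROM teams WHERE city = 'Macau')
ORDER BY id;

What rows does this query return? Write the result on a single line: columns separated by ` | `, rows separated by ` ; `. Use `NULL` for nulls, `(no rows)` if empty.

2 | Pia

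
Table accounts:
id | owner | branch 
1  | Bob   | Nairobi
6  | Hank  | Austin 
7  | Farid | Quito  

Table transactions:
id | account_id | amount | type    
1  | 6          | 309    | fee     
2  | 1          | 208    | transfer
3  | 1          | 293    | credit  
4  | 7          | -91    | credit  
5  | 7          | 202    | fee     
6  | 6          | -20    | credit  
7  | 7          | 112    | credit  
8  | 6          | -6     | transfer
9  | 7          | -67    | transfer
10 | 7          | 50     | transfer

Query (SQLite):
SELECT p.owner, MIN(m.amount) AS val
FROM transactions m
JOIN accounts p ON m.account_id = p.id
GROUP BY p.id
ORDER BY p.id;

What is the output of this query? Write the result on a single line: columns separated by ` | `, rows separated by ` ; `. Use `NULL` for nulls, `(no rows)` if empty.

Join each transactions row to its accounts via account_id.
Group joined rows by accounts.id; compute MIN(m.amount) per group.
  1: ids {2, 3} → MIN(m.amount)=208
  6: ids {1, 6, 8} → MIN(m.amount)=-20
  7: ids {4, 5, 7, 9, 10} → MIN(m.amount)=-91

Bob | 208 ; Hank | -20 ; Farid | -91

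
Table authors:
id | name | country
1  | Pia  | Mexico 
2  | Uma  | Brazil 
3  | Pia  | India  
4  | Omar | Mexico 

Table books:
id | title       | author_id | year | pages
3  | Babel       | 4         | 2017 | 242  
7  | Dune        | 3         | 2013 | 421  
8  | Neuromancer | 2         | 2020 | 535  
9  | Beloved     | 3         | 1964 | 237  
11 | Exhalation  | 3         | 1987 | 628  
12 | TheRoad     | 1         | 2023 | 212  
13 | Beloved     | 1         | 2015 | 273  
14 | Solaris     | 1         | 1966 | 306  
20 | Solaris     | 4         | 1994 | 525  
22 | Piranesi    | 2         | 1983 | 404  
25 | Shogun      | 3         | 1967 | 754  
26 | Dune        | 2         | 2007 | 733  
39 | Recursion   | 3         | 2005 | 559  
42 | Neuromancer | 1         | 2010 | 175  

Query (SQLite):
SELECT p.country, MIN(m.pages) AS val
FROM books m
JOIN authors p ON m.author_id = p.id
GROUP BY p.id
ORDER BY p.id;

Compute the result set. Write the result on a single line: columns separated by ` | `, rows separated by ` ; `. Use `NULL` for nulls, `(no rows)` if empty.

Join each books row to its authors via author_id.
Group joined rows by authors.id; compute MIN(m.pages) per group.
  1: ids {12, 13, 14, 42} → MIN(m.pages)=175
  2: ids {8, 22, 26} → MIN(m.pages)=404
  3: ids {7, 9, 11, 25, 39} → MIN(m.pages)=237
  4: ids {3, 20} → MIN(m.pages)=242

Mexico | 175 ; Brazil | 404 ; India | 237 ; Mexico | 242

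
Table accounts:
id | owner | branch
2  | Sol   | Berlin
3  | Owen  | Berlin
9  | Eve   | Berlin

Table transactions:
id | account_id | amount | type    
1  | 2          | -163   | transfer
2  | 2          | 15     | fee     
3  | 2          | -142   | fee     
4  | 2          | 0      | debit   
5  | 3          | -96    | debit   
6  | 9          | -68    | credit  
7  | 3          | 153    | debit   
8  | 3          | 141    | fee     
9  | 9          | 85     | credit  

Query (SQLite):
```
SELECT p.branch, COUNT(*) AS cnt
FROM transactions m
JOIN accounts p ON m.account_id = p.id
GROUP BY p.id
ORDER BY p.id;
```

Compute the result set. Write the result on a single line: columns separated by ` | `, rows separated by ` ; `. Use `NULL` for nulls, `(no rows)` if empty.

Berlin | 4 ; Berlin | 3 ; Berlin | 2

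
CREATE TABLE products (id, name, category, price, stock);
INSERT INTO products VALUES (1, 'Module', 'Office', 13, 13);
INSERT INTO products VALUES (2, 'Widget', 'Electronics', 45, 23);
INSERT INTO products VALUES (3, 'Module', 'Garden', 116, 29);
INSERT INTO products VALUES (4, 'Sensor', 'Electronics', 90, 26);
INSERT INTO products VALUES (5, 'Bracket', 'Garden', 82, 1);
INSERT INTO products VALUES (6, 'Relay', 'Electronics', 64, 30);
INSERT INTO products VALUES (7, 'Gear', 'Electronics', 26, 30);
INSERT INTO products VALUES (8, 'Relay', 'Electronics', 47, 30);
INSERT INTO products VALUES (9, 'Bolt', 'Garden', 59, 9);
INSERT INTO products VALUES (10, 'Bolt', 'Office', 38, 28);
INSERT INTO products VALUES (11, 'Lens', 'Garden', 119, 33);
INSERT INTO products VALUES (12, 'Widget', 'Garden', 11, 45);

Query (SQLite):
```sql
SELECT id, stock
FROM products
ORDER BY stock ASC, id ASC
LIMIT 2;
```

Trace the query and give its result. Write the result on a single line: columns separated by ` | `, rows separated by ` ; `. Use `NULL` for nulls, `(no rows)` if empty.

5 | 1 ; 9 | 9

Sort by stock asc, tiebreak id asc: (1, id=5), (9, id=9), (13, id=1), (23, id=2), (26, id=4) …. Take first 2.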